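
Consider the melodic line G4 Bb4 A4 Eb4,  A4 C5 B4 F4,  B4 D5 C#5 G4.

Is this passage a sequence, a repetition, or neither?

sequence

Each 4-note cell is the previous one transposed up a 2nd.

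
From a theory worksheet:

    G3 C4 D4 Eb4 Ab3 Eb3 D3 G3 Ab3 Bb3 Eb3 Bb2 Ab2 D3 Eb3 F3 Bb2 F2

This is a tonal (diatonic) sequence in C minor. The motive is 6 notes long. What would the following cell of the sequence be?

With a 6-note motive the entries are G3, D3, Ab2, each down a 4th from the previous.
From Eb2 the diatonic shape gives Eb2 Ab2 Bb2 C3 F2 C2.

Eb2 Ab2 Bb2 C3 F2 C2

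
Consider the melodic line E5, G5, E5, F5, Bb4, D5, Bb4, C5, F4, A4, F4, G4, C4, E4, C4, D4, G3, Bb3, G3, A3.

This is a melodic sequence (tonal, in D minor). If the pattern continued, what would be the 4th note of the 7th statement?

Bb2

Grouping in 4s, the 4th note of each cell is F5, C5, G4, D4, A3.
Each moves down a 4th. Continuing: E3 → Bb2.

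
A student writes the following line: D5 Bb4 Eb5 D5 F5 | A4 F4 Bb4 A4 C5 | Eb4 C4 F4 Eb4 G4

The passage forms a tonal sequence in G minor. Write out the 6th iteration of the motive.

C3 A2 D3 C3 Eb3

With a 5-note motive the entries are D5, A4, Eb4, each down a 4th from the previous.
Carrying on: Bb3 → F3 → C3.
From C3 the diatonic shape gives C3 A2 D3 C3 Eb3.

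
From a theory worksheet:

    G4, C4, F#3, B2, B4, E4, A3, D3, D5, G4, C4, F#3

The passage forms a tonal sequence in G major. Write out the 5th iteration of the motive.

A5 D5 G4 C4

Unit = 4 notes; the statements start on G4, B4, D5, moving up a 3rd each time.
Carrying on: F#5 → A5.
Statement 5 starts on A5 and keeps the same diatonic contour: A5 D5 G4 C4.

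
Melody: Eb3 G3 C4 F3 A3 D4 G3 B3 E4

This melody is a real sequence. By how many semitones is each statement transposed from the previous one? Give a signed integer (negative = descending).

The 3-note cells begin on Eb3, F3, G3 — each up a 2nd from the last.
Counting half-steps from Eb3 to F3: 2.

2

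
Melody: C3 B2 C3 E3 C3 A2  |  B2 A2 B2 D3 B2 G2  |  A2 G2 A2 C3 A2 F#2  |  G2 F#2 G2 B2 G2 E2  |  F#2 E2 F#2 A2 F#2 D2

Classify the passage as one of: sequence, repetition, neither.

Each 6-note cell is the previous one transposed down a 2nd.

sequence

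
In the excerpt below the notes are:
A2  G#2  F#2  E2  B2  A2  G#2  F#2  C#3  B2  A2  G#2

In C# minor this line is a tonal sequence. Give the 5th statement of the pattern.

The 4-note cells begin on A2, B2, C#3 — each up a 2nd from the last.
Carrying on: D#3 → E3.
So cell 5 is E3 D#3 C#3 B2.

E3 D#3 C#3 B2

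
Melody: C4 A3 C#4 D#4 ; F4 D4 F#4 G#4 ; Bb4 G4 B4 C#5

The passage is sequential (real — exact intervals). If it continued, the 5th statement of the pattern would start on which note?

Ab5

The 4-note cells begin on C4, F4, Bb4 — each up a 4th from the last.
Extending the heads up a 4th: Eb5 → Ab5.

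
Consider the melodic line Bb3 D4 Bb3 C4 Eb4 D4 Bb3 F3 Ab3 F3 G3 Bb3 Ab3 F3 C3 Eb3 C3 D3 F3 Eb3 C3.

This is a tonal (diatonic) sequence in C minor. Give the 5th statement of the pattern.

D2 F2 D2 Eb2 G2 F2 D2

Taking 7-note groups, the heads are Bb3, F3, C3: the pattern moves down a 4th.
Extending down a 4th: G2 → D2.
So cell 5 is D2 F2 D2 Eb2 G2 F2 D2.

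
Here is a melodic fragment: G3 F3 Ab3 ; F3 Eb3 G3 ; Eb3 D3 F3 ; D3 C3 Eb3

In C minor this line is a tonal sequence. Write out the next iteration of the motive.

C3 Bb2 D3

The 3-note cells begin on G3, F3, Eb3, D3 — each down a 2nd from the last.
From C3 the diatonic shape gives C3 Bb2 D3.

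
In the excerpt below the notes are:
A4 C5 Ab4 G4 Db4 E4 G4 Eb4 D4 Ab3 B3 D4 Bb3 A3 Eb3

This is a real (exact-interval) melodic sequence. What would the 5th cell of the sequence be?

C#3 E3 C3 B2 F2

With a 5-note motive the entries are A4, E4, B3, each down a 4th from the previous.
Continuing the starts: F#3 → C#3.
Statement 5 starts on C#3 and keeps the same exact contour: C#3 E3 C3 B2 F2.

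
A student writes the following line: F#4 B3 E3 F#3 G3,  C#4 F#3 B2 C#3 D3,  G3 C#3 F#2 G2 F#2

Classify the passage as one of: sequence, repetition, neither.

Note 5 of cell 3 is F#2; if this were a sequence it would be A2. No unit length gives a consistent transposition pattern.

neither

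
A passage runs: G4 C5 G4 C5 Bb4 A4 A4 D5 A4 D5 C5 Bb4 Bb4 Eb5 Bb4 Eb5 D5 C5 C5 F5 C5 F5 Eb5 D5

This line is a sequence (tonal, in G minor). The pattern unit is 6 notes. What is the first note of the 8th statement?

Taking 6-note groups, the heads are G4, A4, Bb4, C5: the pattern moves up a 2nd.
Extending the heads up a 2nd: D5 → Eb5 → F5 → G5.

G5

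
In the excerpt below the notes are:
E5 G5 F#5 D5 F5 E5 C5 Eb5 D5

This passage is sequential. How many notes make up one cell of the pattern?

3

There are 9 notes; a 3-note unit gives 3 cells:
E5 G5 F#5 | D5 F5 E5 | C5 Eb5 D5
That's a consistent down a 2nd shift per cell, and no other grouping gives one.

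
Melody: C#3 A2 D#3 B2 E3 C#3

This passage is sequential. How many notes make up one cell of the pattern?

2

Try groups of 2 (3 cells in 6 notes):
C#3 A2 | D#3 B2 | E3 C#3
Each cell is the previous one up a 2nd — so the unit is 2 notes.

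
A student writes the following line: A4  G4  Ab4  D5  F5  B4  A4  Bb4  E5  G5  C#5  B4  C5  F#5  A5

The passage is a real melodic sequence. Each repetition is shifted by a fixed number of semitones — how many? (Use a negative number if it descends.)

2

The 5-note cells begin on A4, B4, C#5 — each up a 2nd from the last.
A4 to B4 spans +2 semitones.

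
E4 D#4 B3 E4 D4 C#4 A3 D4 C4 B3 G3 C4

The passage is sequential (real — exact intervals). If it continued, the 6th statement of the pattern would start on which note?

Unit = 4 notes; the statements start on E4, D4, C4, moving down a 2nd each time.
Extending the heads down a 2nd: Bb3 → Ab3 → Gb3.

Gb3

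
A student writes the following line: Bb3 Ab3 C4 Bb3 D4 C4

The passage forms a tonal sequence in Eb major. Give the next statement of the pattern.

Taking 2-note groups, the heads are Bb3, C4, D4: the pattern moves up a 2nd.
From Eb4 the diatonic shape gives Eb4 D4.

Eb4 D4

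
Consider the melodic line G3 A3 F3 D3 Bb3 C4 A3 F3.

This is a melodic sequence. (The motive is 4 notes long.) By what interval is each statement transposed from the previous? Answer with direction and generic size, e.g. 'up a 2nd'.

The 4-note cells begin on G3, Bb3 — each up a 3rd from the last.
From G3 to Bb3: up a 3rd.

up a 3rd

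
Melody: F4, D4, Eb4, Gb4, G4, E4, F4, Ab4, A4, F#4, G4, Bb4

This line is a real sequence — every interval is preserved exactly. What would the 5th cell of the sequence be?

C#5 A#4 B4 D5

Unit = 4 notes; the statements start on F4, G4, A4, moving up a 2nd each time.
Extending up a 2nd: B4 → C#5.
So cell 5 is C#5 A#4 B4 D5.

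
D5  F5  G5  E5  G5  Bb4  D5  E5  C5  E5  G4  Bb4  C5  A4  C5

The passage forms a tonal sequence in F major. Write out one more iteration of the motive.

E4 G4 A4 F4 A4

With a 5-note motive the entries are D5, Bb4, G4, each down a 3rd from the previous.
From E4 the diatonic shape gives E4 G4 A4 F4 A4.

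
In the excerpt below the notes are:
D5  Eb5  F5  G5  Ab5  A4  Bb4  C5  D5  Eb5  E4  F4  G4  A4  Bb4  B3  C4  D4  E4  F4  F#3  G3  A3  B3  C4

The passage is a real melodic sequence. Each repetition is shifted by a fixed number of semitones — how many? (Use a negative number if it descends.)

Taking 5-note groups, the heads are D5, A4, E4, B3, F#3: the pattern moves down a 4th.
Counting half-steps from D5 to A4: -5.

-5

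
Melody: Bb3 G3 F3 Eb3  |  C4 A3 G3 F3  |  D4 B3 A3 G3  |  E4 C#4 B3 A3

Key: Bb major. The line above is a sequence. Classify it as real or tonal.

real

Each cell has the same semitone pattern (-3, -2, -2) — intervals are preserved exactly.
And B3 lies outside Bb major, so the sequence is real rather than tonal.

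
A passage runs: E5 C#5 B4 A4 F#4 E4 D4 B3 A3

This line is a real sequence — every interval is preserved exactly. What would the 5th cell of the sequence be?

C3 A2 G2

The 3-note cells begin on E5, A4, D4 — each down a 5th from the last.
Continuing the starts: G3 → C3.
So cell 5 is C3 A2 G2.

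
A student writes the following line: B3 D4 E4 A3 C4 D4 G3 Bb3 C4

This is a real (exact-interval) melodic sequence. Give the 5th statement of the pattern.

Eb3 Gb3 Ab3

Taking 3-note groups, the heads are B3, A3, G3: the pattern moves down a 2nd.
Carrying on: F3 → Eb3.
From Eb3 the exact shape gives Eb3 Gb3 Ab3.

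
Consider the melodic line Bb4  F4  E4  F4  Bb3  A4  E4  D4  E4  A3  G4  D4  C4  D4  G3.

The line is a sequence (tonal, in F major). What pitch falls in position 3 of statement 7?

With 5-note cells, note 3 of each statement runs E4, D4, C4.
Extending down a 2nd: Bb3 → A3 → G3 → F3.

F3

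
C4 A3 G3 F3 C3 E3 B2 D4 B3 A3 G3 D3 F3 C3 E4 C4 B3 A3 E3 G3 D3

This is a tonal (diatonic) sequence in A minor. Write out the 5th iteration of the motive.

G4 E4 D4 C4 G3 B3 F3

Unit = 7 notes; the statements start on C4, D4, E4, moving up a 2nd each time.
Carrying on: F4 → G4.
From G4 the diatonic shape gives G4 E4 D4 C4 G3 B3 F3.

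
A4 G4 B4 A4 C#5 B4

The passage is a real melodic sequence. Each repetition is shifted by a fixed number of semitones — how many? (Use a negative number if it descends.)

Taking 2-note groups, the heads are A4, B4, C#5: the pattern moves up a 2nd.
A4→B4 is 71 − 69 = 2 semitones.

2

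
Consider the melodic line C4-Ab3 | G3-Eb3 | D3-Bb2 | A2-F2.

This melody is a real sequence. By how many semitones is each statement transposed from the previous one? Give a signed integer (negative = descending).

-5

Taking 2-note groups, the heads are C4, G3, D3, A2: the pattern moves down a 4th.
C4→G3 is 55 − 60 = -5 semitones.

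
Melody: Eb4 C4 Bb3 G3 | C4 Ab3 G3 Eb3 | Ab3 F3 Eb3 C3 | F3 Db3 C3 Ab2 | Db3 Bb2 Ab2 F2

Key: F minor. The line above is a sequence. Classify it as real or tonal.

Every note is diatonic to F minor.
Cell 1 has -3 semitones from note 1 to 2, but cell 2 has -4 — the interval quality changes while the contour stays the same, which is the hallmark of a tonal sequence.

tonal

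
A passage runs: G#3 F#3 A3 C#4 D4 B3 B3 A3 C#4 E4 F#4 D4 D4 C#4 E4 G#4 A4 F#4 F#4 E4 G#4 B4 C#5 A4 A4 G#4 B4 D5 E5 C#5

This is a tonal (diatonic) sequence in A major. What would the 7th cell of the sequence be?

E5 D5 F#5 A5 B5 G#5

With a 6-note motive the entries are G#3, B3, D4, F#4, A4, each up a 3rd from the previous.
Continuing the starts: C#5 → E5.
From E5 the diatonic shape gives E5 D5 F#5 A5 B5 G#5.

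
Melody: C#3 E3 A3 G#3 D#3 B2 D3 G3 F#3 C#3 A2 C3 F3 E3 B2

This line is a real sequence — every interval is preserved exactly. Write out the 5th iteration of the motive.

F2 Ab2 Db3 C3 G2

With a 5-note motive the entries are C#3, B2, A2, each down a 2nd from the previous.
Extending down a 2nd: G2 → F2.
Statement 5 starts on F2 and keeps the same exact contour: F2 Ab2 Db3 C3 G2.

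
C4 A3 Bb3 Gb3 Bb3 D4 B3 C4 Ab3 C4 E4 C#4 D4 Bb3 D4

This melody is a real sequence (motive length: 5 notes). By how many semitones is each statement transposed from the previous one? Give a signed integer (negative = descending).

2

With a 5-note motive the entries are C4, D4, E4, each up a 2nd from the previous.
C4→D4 is 62 − 60 = 2 semitones.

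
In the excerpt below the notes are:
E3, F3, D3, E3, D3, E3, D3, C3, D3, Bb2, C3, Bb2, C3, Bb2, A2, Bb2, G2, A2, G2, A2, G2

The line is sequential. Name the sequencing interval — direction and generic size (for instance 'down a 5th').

down a 3rd

The 7-note cells begin on E3, C3, A2 — each down a 3rd from the last.
From E3 to C3: down a 3rd.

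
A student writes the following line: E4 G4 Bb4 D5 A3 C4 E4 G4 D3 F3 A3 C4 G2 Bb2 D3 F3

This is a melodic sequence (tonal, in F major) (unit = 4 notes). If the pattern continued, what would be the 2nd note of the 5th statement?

E2

With 4-note cells, note 2 of each statement runs G4, C4, F3, Bb2.
One more down a 5th gives E2.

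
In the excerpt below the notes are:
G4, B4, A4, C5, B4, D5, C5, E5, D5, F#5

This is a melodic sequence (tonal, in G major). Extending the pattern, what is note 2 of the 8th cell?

Grouping in 2s, the 2nd note of each cell is B4, C5, D5, E5, F#5.
Carrying that up a 2nd forward: G5 → A5 → B5.

B5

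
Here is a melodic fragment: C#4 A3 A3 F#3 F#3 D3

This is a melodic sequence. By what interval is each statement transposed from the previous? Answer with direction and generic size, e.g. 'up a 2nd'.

down a 3rd

With a 2-note motive the entries are C#4, A3, F#3, each down a 3rd from the previous.
From C#4 to A3: down a 3rd.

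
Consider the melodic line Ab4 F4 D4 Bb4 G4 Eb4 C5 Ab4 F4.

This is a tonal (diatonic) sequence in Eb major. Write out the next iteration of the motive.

D5 Bb4 G4

Taking 3-note groups, the heads are Ab4, Bb4, C5: the pattern moves up a 2nd.
So cell 4 is D5 Bb4 G4.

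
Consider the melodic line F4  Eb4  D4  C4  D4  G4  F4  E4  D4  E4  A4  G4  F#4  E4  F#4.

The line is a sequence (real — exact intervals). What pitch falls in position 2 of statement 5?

Grouping in 5s, the 2nd note of each cell is Eb4, F4, G4.
Each moves up a 2nd. Continuing: A4 → B4.

B4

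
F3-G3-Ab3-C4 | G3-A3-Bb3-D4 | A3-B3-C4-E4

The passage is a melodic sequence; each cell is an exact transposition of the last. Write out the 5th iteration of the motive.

The 4-note cells begin on F3, G3, A3 — each up a 2nd from the last.
Continuing the starts: B3 → C#4.
Statement 5 starts on C#4 and keeps the same exact contour: C#4 D#4 E4 G#4.

C#4 D#4 E4 G#4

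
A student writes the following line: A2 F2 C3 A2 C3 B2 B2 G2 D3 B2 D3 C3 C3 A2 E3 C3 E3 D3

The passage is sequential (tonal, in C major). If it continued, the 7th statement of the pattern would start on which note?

The 6-note cells begin on A2, B2, C3 — each up a 2nd from the last.
Extending the heads up a 2nd: D3 → E3 → F3 → G3.

G3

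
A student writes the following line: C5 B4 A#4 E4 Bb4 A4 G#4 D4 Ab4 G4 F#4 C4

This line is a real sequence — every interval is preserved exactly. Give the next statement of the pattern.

Gb4 F4 E4 Bb3

With a 4-note motive the entries are C5, Bb4, Ab4, each down a 2nd from the previous.
So cell 4 is Gb4 F4 E4 Bb3.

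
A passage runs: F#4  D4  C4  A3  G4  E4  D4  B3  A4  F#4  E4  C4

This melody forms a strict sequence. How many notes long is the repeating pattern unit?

There are 12 notes; a 4-note unit gives 3 cells:
F#4 D4 C4 A3 | G4 E4 D4 B3 | A4 F#4 E4 C4
Every group is a transposition up a 2nd of the one before; no shorter unit works.

4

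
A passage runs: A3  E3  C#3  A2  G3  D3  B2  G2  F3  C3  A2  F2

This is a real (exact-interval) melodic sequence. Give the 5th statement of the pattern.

Db3 Ab2 F2 Db2

With a 4-note motive the entries are A3, G3, F3, each down a 2nd from the previous.
Extending down a 2nd: Eb3 → Db3.
So cell 5 is Db3 Ab2 F2 Db2.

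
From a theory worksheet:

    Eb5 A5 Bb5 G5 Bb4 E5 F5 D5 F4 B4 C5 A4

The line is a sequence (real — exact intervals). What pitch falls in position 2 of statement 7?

D#3

The unit is 4 notes. Position-2 pitches of the 3 shown cells: A5, E5, B4.
Each moves down a 4th. Continuing: F#4 → C#4 → G#3 → D#3.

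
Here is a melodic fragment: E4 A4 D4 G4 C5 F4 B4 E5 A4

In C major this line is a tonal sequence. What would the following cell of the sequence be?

D5 G5 C5

The 3-note cells begin on E4, G4, B4 — each up a 3rd from the last.
From D5 the diatonic shape gives D5 G5 C5.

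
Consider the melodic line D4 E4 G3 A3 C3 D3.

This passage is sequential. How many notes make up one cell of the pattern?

2

6 notes total. Splitting into 3 groups of 2:
D4 E4 | G3 A3 | C3 D3
Every group is a transposition down a 5th of the one before; no shorter unit works.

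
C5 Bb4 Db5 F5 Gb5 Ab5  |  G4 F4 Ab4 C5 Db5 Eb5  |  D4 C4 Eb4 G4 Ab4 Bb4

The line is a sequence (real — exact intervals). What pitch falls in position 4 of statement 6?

Grouping in 6s, the 4th note of each cell is F5, C5, G4.
Each moves down a 4th. Continuing: D4 → A3 → E3.

E3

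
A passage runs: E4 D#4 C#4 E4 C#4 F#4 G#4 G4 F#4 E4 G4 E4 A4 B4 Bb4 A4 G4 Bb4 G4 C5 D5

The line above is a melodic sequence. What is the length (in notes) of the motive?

21 notes total. Splitting into 3 groups of 7:
E4 D#4 C#4 E4 C#4 F#4 G#4 | G4 F#4 E4 G4 E4 A4 B4 | Bb4 A4 G4 Bb4 G4 C5 D5
That's a consistent up a 3rd shift per cell, and no other grouping gives one.

7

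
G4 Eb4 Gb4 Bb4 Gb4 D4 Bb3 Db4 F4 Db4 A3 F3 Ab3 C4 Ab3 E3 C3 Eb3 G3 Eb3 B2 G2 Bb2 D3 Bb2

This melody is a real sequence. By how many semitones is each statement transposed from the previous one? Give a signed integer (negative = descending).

-5

The 5-note cells begin on G4, D4, A3, E3, B2 — each down a 4th from the last.
Counting half-steps from G4 to D4: -5.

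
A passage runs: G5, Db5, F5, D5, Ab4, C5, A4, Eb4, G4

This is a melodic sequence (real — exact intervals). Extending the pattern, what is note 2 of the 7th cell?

G2

The unit is 3 notes. Position-2 pitches of the 3 shown cells: Db5, Ab4, Eb4.
Extending down a 4th: Bb3 → F3 → C3 → G2.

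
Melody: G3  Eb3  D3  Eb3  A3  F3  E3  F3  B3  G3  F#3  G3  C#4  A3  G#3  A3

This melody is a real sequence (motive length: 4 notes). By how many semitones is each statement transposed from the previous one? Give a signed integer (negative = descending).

Unit = 4 notes; the statements start on G3, A3, B3, C#4, moving up a 2nd each time.
G3 to A3 spans +2 semitones.

2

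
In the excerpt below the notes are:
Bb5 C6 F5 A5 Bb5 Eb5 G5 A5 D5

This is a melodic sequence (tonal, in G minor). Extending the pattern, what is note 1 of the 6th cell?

The unit is 3 notes. Position-1 pitches of the 3 shown cells: Bb5, A5, G5.
Carrying that down a 2nd forward: F5 → Eb5 → D5.

D5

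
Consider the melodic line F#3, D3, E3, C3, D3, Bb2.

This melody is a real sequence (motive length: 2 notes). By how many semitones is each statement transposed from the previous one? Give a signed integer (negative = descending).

With a 2-note motive the entries are F#3, E3, D3, each down a 2nd from the previous.
F#3 to E3 spans -2 semitones.

-2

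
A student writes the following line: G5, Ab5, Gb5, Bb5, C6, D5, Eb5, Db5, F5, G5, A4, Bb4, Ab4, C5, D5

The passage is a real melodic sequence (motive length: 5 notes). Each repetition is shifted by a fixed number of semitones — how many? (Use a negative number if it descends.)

The 5-note cells begin on G5, D5, A4 — each down a 4th from the last.
G5→D5 is 74 − 79 = -5 semitones.

-5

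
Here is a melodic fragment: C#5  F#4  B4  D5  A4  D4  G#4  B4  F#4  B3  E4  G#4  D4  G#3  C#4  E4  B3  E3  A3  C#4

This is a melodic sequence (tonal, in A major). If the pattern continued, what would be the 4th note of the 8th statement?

D3

Grouping in 4s, the 4th note of each cell is D5, B4, G#4, E4, C#4.
Carrying that down a 3rd forward: A3 → F#3 → D3.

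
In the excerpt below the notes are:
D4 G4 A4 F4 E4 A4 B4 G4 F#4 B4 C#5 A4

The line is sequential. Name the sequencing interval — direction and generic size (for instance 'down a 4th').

up a 2nd

With a 4-note motive the entries are D4, E4, F#4, each up a 2nd from the previous.
From D4 to E4: up a 2nd.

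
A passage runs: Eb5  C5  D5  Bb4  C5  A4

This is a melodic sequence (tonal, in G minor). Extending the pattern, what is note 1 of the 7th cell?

F4

With 2-note cells, note 1 of each statement runs Eb5, D5, C5.
Each moves down a 2nd. Continuing: Bb4 → A4 → G4 → F4.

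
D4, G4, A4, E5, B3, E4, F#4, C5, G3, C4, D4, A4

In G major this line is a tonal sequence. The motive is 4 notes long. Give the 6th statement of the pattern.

Taking 4-note groups, the heads are D4, B3, G3: the pattern moves down a 3rd.
Carrying on: E3 → C3 → A2.
Statement 6 starts on A2 and keeps the same diatonic contour: A2 D3 E3 B3.

A2 D3 E3 B3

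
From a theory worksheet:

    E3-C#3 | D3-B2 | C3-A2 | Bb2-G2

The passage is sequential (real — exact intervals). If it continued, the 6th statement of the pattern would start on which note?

Taking 2-note groups, the heads are E3, D3, C3, Bb2: the pattern moves down a 2nd.
Extending the heads down a 2nd: Ab2 → Gb2.

Gb2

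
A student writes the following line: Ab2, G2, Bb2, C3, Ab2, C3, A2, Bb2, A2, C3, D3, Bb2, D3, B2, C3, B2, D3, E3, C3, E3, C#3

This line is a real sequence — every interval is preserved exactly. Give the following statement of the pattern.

Taking 7-note groups, the heads are Ab2, Bb2, C3: the pattern moves up a 2nd.
From D3 the exact shape gives D3 C#3 E3 F#3 D3 F#3 D#3.

D3 C#3 E3 F#3 D3 F#3 D#3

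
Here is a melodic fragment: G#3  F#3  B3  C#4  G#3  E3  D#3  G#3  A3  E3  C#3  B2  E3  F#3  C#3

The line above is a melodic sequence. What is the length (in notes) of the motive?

5

Try groups of 5 (3 cells in 15 notes):
G#3 F#3 B3 C#4 G#3 | E3 D#3 G#3 A3 E3 | C#3 B2 E3 F#3 C#3
Each cell is the previous one down a 3rd — so the unit is 5 notes.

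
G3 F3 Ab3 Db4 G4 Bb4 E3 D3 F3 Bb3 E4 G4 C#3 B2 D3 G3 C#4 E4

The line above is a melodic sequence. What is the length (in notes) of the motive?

6

Try groups of 6 (3 cells in 18 notes):
G3 F3 Ab3 Db4 G4 Bb4 | E3 D3 F3 Bb3 E4 G4 | C#3 B2 D3 G3 C#4 E4
Each cell is the previous one down a 3rd — so the unit is 6 notes.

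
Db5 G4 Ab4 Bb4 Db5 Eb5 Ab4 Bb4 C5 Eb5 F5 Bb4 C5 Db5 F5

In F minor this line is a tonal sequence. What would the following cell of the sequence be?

G5 C5 Db5 Eb5 G5

The 5-note cells begin on Db5, Eb5, F5 — each up a 2nd from the last.
So cell 4 is G5 C5 Db5 Eb5 G5.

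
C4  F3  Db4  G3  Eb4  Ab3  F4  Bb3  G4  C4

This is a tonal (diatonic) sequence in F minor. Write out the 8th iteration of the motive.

C5 F4

The 2-note cells begin on C4, Db4, Eb4, F4, G4 — each up a 2nd from the last.
Extending up a 2nd: Ab4 → Bb4 → C5.
So cell 8 is C5 F4.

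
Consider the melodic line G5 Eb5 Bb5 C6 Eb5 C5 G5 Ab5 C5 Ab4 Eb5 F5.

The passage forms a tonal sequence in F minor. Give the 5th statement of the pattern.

Taking 4-note groups, the heads are G5, Eb5, C5: the pattern moves down a 3rd.
Continuing the starts: Ab4 → F4.
So cell 5 is F4 Db4 Ab4 Bb4.

F4 Db4 Ab4 Bb4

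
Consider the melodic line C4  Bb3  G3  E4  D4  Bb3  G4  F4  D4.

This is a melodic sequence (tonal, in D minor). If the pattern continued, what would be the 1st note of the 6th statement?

The unit is 3 notes. Position-1 pitches of the 3 shown cells: C4, E4, G4.
Each moves up a 3rd. Continuing: Bb4 → D5 → F5.

F5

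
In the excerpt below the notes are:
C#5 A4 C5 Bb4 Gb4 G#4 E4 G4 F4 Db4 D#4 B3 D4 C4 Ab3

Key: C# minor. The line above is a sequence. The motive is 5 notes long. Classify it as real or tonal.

Each cell has the same semitone pattern (-4, 3, -2, -4) — intervals are preserved exactly.
And C5 lies outside C# minor, so the sequence is real rather than tonal.

real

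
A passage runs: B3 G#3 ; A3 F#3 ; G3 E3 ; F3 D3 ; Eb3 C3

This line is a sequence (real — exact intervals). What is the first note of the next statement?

Db3

Taking 2-note groups, the heads are B3, A3, G3, F3, Eb3: the pattern moves down a 2nd.
The next head, down a 2nd from Eb3, is Db3.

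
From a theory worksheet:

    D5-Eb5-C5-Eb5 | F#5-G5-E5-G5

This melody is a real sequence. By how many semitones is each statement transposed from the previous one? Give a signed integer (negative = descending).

Taking 4-note groups, the heads are D5, F#5: the pattern moves up a 3rd.
Counting half-steps from D5 to F#5: 4.

4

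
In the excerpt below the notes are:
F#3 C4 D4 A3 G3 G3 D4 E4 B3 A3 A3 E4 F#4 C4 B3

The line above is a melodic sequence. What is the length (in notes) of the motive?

5

15 notes total. Splitting into 3 groups of 5:
F#3 C4 D4 A3 G3 | G3 D4 E4 B3 A3 | A3 E4 F#4 C4 B3
That's a consistent up a 2nd shift per cell, and no other grouping gives one.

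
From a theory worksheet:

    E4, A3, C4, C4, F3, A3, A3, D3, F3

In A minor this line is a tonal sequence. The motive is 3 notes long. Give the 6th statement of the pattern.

Taking 3-note groups, the heads are E4, C4, A3: the pattern moves down a 3rd.
Continuing the starts: F3 → D3 → B2.
So cell 6 is B2 E2 G2.

B2 E2 G2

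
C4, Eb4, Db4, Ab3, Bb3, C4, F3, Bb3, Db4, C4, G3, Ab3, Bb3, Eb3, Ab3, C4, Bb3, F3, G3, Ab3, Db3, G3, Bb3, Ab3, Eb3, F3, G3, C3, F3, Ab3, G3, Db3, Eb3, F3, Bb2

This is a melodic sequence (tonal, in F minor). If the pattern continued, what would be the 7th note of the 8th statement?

The unit is 7 notes. Position-7 pitches of the 5 shown cells: F3, Eb3, Db3, C3, Bb2.
Carrying that down a 2nd forward: Ab2 → G2 → F2.

F2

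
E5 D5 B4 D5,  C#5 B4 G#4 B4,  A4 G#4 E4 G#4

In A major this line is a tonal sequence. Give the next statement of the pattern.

Unit = 4 notes; the statements start on E5, C#5, A4, moving down a 3rd each time.
From F#4 the diatonic shape gives F#4 E4 C#4 E4.

F#4 E4 C#4 E4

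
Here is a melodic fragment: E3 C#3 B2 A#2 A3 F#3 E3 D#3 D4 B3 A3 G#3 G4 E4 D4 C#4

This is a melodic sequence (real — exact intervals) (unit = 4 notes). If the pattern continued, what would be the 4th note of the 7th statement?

With 4-note cells, note 4 of each statement runs A#2, D#3, G#3, C#4.
Carrying that up a 4th forward: F#4 → B4 → E5.

E5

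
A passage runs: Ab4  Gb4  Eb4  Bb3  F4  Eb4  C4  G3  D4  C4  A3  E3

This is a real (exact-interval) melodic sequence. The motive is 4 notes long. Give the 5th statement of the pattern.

G#3 F#3 D#3 A#2

The 4-note cells begin on Ab4, F4, D4 — each down a 3rd from the last.
Continuing the starts: B3 → G#3.
From G#3 the exact shape gives G#3 F#3 D#3 A#2.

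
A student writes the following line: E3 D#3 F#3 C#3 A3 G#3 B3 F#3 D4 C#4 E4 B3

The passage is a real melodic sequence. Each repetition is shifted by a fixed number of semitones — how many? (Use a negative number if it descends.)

Unit = 4 notes; the statements start on E3, A3, D4, moving up a 4th each time.
Counting half-steps from E3 to A3: 5.

5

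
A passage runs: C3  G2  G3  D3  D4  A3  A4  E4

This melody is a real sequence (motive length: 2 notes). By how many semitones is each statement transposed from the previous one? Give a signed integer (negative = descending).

With a 2-note motive the entries are C3, G3, D4, A4, each up a 5th from the previous.
Counting half-steps from C3 to G3: 7.

7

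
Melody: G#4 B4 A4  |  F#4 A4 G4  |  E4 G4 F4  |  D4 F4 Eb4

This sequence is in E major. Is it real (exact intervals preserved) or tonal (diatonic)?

Each cell has the same semitone pattern (3, -2) — intervals are preserved exactly.
And G4 lies outside E major, so the sequence is real rather than tonal.

real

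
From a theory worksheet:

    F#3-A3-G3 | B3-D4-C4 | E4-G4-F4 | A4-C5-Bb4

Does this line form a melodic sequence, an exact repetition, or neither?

Each 3-note cell is the previous one transposed up a 4th.

sequence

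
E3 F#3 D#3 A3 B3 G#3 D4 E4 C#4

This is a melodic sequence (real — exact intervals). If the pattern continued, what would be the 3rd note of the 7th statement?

Grouping in 3s, the 3rd note of each cell is D#3, G#3, C#4.
Extending up a 4th: F#4 → B4 → E5 → A5.

A5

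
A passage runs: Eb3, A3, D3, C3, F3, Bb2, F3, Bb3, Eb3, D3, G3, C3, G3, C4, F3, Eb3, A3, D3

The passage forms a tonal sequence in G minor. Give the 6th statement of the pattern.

With a 6-note motive the entries are Eb3, F3, G3, each up a 2nd from the previous.
Continuing the starts: A3 → Bb3 → C4.
From C4 the diatonic shape gives C4 F4 Bb3 A3 D4 G3.

C4 F4 Bb3 A3 D4 G3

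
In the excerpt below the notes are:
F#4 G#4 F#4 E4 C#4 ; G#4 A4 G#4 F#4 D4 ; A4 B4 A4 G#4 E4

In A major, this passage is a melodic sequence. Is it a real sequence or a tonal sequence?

Every note is diatonic to A major.
Cell 1 has +2 semitones from note 1 to 2, but cell 2 has +1 — the interval quality changes while the contour stays the same, which is the hallmark of a tonal sequence.

tonal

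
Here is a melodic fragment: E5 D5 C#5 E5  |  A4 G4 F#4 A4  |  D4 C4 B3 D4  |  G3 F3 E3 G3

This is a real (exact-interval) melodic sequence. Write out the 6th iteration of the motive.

Unit = 4 notes; the statements start on E5, A4, D4, G3, moving down a 5th each time.
Continuing the starts: C3 → F2.
Statement 6 starts on F2 and keeps the same exact contour: F2 Eb2 D2 F2.

F2 Eb2 D2 F2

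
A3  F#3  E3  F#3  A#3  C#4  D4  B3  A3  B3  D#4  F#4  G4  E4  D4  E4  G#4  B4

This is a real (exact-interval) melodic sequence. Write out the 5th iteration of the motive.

The 6-note cells begin on A3, D4, G4 — each up a 4th from the last.
Carrying on: C5 → F5.
So cell 5 is F5 D5 C5 D5 F#5 A5.

F5 D5 C5 D5 F#5 A5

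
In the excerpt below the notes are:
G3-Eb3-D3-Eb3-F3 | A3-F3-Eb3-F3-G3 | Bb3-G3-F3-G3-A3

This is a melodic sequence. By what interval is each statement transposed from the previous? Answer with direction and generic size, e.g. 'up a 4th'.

The 5-note cells begin on G3, A3, Bb3 — each up a 2nd from the last.
From G3 to A3: up a 2nd.

up a 2nd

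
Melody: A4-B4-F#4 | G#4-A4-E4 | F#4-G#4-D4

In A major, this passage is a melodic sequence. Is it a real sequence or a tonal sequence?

tonal

Every note is diatonic to A major.
Cell 1 has +2 semitones from note 1 to 2, but cell 2 has +1 — the interval quality changes while the contour stays the same, which is the hallmark of a tonal sequence.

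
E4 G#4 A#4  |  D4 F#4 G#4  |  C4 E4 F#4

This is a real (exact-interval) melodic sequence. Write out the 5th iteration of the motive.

Unit = 3 notes; the statements start on E4, D4, C4, moving down a 2nd each time.
Carrying on: Bb3 → Ab3.
From Ab3 the exact shape gives Ab3 C4 D4.

Ab3 C4 D4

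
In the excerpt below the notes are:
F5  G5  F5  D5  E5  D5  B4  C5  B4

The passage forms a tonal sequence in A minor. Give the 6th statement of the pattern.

C4 D4 C4

With a 3-note motive the entries are F5, D5, B4, each down a 3rd from the previous.
Carrying on: G4 → E4 → C4.
Statement 6 starts on C4 and keeps the same diatonic contour: C4 D4 C4.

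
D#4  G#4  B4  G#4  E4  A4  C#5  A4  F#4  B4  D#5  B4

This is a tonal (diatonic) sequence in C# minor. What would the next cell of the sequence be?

Unit = 4 notes; the statements start on D#4, E4, F#4, moving up a 2nd each time.
So cell 4 is G#4 C#5 E5 C#5.

G#4 C#5 E5 C#5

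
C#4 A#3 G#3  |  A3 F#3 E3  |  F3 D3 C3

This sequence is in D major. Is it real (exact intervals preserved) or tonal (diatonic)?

real

Each cell has the same semitone pattern (-3, -2) — intervals are preserved exactly.
And A#3 lies outside D major, so the sequence is real rather than tonal.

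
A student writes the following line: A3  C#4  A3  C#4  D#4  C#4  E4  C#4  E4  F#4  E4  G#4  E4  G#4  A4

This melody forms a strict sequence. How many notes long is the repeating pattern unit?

5

Try groups of 5 (3 cells in 15 notes):
A3 C#4 A3 C#4 D#4 | C#4 E4 C#4 E4 F#4 | E4 G#4 E4 G#4 A4
Every group is a transposition up a 3rd of the one before; no shorter unit works.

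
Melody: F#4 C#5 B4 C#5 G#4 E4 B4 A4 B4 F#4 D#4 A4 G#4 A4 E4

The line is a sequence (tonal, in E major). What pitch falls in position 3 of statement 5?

Grouping in 5s, the 3rd note of each cell is B4, A4, G#4.
Extending down a 2nd: F#4 → E4.

E4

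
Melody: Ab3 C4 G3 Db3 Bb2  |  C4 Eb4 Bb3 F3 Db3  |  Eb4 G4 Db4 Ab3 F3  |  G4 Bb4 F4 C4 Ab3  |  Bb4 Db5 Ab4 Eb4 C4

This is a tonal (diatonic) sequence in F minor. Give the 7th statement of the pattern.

With a 5-note motive the entries are Ab3, C4, Eb4, G4, Bb4, each up a 3rd from the previous.
Continuing the starts: Db5 → F5.
From F5 the diatonic shape gives F5 Ab5 Eb5 Bb4 G4.

F5 Ab5 Eb5 Bb4 G4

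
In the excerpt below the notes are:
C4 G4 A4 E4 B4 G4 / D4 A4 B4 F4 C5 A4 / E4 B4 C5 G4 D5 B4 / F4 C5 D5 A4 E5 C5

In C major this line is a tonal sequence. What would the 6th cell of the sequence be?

A4 E5 F5 C5 G5 E5

Unit = 6 notes; the statements start on C4, D4, E4, F4, moving up a 2nd each time.
Continuing the starts: G4 → A4.
So cell 6 is A4 E5 F5 C5 G5 E5.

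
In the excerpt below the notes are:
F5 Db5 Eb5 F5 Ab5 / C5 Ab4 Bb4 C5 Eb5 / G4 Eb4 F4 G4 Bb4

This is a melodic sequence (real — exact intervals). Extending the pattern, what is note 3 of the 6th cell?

With 5-note cells, note 3 of each statement runs Eb5, Bb4, F4.
Extending down a 4th: C4 → G3 → D3.

D3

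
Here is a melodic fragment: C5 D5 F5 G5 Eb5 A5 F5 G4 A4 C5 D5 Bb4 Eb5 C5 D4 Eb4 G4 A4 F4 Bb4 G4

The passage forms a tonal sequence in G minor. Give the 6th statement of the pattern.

Taking 7-note groups, the heads are C5, G4, D4: the pattern moves down a 4th.
Extending down a 4th: A3 → Eb3 → Bb2.
So cell 6 is Bb2 C3 Eb3 F3 D3 G3 Eb3.

Bb2 C3 Eb3 F3 D3 G3 Eb3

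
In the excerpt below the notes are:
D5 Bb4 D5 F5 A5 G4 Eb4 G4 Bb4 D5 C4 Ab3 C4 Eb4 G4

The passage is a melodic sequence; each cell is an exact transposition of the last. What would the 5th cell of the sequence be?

The 5-note cells begin on D5, G4, C4 — each down a 5th from the last.
Carrying on: F3 → Bb2.
From Bb2 the exact shape gives Bb2 Gb2 Bb2 Db3 F3.

Bb2 Gb2 Bb2 Db3 F3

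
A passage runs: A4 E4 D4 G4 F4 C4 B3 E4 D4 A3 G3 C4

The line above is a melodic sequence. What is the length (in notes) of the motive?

4

Try groups of 4 (3 cells in 12 notes):
A4 E4 D4 G4 | F4 C4 B3 E4 | D4 A3 G3 C4
That's a consistent down a 3rd shift per cell, and no other grouping gives one.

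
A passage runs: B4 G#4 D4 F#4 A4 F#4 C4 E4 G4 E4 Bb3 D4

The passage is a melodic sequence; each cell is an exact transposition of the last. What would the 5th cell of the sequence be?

Eb4 C4 Gb3 Bb3

Unit = 4 notes; the statements start on B4, A4, G4, moving down a 2nd each time.
Continuing the starts: F4 → Eb4.
Statement 5 starts on Eb4 and keeps the same exact contour: Eb4 C4 Gb3 Bb3.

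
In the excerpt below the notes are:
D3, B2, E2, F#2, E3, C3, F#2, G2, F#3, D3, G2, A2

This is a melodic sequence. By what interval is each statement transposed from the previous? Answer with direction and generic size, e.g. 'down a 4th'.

With a 4-note motive the entries are D3, E3, F#3, each up a 2nd from the previous.
From D3 to E3: up a 2nd.

up a 2nd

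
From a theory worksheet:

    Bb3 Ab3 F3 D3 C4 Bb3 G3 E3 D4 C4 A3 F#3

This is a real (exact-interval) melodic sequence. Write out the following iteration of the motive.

E4 D4 B3 G#3

The 4-note cells begin on Bb3, C4, D4 — each up a 2nd from the last.
From E4 the exact shape gives E4 D4 B3 G#3.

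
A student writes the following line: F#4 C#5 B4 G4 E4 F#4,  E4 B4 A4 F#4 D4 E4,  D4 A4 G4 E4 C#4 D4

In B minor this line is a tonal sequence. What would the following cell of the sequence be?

C#4 G4 F#4 D4 B3 C#4

Taking 6-note groups, the heads are F#4, E4, D4: the pattern moves down a 2nd.
So cell 4 is C#4 G4 F#4 D4 B3 C#4.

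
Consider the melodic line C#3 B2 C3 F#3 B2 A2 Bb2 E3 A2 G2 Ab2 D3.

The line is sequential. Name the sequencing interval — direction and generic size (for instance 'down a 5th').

down a 2nd

Unit = 4 notes; the statements start on C#3, B2, A2, moving down a 2nd each time.
C#3 to B2 is down a 2nd.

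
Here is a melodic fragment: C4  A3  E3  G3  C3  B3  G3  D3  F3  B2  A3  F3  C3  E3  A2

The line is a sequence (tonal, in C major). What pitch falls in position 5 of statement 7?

The unit is 5 notes. Position-5 pitches of the 3 shown cells: C3, B2, A2.
Carrying that down a 2nd forward: G2 → F2 → E2 → D2.

D2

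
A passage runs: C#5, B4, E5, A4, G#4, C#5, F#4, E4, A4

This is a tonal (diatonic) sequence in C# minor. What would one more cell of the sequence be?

D#4 C#4 F#4

Taking 3-note groups, the heads are C#5, A4, F#4: the pattern moves down a 3rd.
Statement 4 starts on D#4 and keeps the same diatonic contour: D#4 C#4 F#4.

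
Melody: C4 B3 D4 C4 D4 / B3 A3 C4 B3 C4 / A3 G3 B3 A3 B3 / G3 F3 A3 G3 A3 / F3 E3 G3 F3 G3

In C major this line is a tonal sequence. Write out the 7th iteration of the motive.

D3 C3 E3 D3 E3

The 5-note cells begin on C4, B3, A3, G3, F3 — each down a 2nd from the last.
Continuing the starts: E3 → D3.
Statement 7 starts on D3 and keeps the same diatonic contour: D3 C3 E3 D3 E3.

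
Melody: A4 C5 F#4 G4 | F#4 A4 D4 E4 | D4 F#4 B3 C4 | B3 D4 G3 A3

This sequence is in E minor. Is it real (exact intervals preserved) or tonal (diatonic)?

tonal

Every note is diatonic to E minor.
Cell 1 has -6 semitones from note 2 to 3, but cell 2 has -7 — the interval quality changes while the contour stays the same, which is the hallmark of a tonal sequence.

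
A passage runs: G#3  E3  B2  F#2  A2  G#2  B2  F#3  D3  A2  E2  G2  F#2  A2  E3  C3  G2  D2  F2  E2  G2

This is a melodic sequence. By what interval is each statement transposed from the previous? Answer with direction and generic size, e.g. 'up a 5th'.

Unit = 7 notes; the statements start on G#3, F#3, E3, moving down a 2nd each time.
From G#3 to F#3: down a 2nd.

down a 2nd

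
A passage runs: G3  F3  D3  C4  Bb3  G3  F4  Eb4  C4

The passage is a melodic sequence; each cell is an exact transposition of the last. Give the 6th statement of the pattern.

Ab5 Gb5 Eb5

Unit = 3 notes; the statements start on G3, C4, F4, moving up a 4th each time.
Continuing the starts: Bb4 → Eb5 → Ab5.
From Ab5 the exact shape gives Ab5 Gb5 Eb5.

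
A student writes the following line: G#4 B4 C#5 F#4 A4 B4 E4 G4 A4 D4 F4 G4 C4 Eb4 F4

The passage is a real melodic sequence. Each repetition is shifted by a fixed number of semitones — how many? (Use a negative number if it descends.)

-2

With a 3-note motive the entries are G#4, F#4, E4, D4, C4, each down a 2nd from the previous.
G#4 to F#4 spans -2 semitones.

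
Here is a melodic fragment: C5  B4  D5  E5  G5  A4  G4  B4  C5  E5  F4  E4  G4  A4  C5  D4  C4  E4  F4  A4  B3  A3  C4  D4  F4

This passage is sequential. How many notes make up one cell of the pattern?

Try groups of 5 (5 cells in 25 notes):
C5 B4 D5 E5 G5 | A4 G4 B4 C5 E5 | F4 E4 G4 A4 C5 | D4 C4 E4 F4 A4 | B3 A3 C4 D4 F4
Each cell is the previous one down a 3rd — so the unit is 5 notes.

5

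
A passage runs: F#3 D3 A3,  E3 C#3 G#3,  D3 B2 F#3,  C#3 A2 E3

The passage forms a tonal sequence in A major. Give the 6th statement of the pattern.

A2 F#2 C#3

Taking 3-note groups, the heads are F#3, E3, D3, C#3: the pattern moves down a 2nd.
Continuing the starts: B2 → A2.
From A2 the diatonic shape gives A2 F#2 C#3.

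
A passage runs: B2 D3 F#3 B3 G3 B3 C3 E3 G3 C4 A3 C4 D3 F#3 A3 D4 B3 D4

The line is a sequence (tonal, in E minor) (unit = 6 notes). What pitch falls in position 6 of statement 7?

With 6-note cells, note 6 of each statement runs B3, C4, D4.
Carrying that up a 2nd forward: E4 → F#4 → G4 → A4.

A4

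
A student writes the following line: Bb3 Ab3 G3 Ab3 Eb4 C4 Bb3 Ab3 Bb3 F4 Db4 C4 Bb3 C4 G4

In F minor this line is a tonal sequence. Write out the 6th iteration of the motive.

Taking 5-note groups, the heads are Bb3, C4, Db4: the pattern moves up a 2nd.
Carrying on: Eb4 → F4 → G4.
Statement 6 starts on G4 and keeps the same diatonic contour: G4 F4 Eb4 F4 C5.

G4 F4 Eb4 F4 C5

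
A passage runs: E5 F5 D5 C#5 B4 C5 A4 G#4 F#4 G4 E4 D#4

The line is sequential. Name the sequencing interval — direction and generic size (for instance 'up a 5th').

down a 4th

Taking 4-note groups, the heads are E5, B4, F#4: the pattern moves down a 4th.
E5 to B4 is down a 4th.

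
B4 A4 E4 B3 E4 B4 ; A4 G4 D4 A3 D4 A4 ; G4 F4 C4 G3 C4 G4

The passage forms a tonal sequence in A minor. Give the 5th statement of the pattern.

Unit = 6 notes; the statements start on B4, A4, G4, moving down a 2nd each time.
Continuing the starts: F4 → E4.
From E4 the diatonic shape gives E4 D4 A3 E3 A3 E4.

E4 D4 A3 E3 A3 E4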